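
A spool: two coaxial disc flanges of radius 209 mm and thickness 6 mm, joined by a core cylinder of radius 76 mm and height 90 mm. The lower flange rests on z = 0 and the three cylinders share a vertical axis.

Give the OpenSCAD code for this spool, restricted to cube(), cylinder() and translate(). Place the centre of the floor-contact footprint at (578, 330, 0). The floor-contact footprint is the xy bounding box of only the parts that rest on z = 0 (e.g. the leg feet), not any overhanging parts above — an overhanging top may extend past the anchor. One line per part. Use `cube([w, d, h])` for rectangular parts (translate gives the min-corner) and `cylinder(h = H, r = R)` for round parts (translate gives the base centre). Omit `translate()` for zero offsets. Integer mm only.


translate([578, 330, 0]) cylinder(h = 6, r = 209);
translate([578, 330, 6]) cylinder(h = 90, r = 76);
translate([578, 330, 96]) cylinder(h = 6, r = 209);


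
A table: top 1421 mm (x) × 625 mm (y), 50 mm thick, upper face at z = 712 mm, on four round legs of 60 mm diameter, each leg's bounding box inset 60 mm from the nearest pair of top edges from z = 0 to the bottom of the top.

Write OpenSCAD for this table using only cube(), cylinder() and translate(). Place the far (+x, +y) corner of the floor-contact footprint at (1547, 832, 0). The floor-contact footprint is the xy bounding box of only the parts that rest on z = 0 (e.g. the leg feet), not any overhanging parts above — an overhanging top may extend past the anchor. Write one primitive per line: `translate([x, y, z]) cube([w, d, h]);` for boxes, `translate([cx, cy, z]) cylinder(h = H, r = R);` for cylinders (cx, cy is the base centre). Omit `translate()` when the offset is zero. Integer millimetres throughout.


// leg_h = 712 - 50 = 662
translate([186, 267, 662]) cube([1421, 625, 50]);
translate([276, 357, 0]) cylinder(h = 662, r = 30);
translate([1517, 357, 0]) cylinder(h = 662, r = 30);
translate([276, 802, 0]) cylinder(h = 662, r = 30);
translate([1517, 802, 0]) cylinder(h = 662, r = 30);


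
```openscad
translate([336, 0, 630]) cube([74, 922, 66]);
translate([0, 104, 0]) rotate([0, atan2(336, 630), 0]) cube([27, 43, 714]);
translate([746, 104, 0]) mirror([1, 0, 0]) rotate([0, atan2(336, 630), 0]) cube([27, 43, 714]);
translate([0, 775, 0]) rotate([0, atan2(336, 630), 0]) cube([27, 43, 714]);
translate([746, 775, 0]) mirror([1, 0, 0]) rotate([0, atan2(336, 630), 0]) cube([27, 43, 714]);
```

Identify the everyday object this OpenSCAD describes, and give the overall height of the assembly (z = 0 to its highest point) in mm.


A sawhorse. The overall height is 696 mm.

A beam across two mirrored pairs of raked legs — a sawhorse. The beam's underside is at z = 630 (matching the legs' vertical rise in atan2(336, 630)) and the beam is 66 mm tall, so its top is at 630 + 66 = 696 mm. The raked legs top out at the beam's underside, so that is the highest point.


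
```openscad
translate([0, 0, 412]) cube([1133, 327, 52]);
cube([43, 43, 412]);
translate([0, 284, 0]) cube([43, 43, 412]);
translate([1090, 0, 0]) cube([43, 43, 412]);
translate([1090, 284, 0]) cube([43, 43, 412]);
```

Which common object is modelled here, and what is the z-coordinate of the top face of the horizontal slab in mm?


A bench. The seat-top height is 464 mm.

A long slab on four corner posts — a bench. The slab sits at z = 412 with thickness 52, so the top is 412 + 52 = 464 mm.


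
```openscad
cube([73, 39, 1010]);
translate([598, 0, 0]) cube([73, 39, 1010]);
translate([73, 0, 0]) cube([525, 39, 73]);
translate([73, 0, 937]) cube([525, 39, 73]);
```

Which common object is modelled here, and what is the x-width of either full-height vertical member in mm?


A picture frame. The border width is 73 mm.

Four thin pieces enclosing a rectangular opening — a picture frame. The two full-height stiles are 1010 mm tall; the top rail sits at z = 937 and is 73 mm tall, so the border above the opening is 1010 − 937 = 73 mm, matching the stile x-width.


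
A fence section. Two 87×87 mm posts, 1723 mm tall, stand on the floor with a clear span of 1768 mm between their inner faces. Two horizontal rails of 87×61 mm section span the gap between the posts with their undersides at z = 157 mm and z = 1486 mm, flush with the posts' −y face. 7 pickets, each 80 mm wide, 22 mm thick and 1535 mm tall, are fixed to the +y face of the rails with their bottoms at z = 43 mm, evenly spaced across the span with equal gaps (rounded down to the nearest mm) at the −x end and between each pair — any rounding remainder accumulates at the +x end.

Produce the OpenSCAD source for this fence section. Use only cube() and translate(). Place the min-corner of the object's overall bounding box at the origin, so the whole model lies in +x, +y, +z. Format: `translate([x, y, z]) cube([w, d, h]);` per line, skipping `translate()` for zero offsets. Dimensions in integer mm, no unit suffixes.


cube([87, 87, 1723]);
translate([1855, 0, 0]) cube([87, 87, 1723]);
translate([87, 0, 157]) cube([1768, 87, 61]);
translate([87, 0, 1486]) cube([1768, 87, 61]);
translate([238, 87, 43]) cube([80, 22, 1535]);
translate([469, 87, 43]) cube([80, 22, 1535]);
translate([700, 87, 43]) cube([80, 22, 1535]);
translate([931, 87, 43]) cube([80, 22, 1535]);
translate([1162, 87, 43]) cube([80, 22, 1535]);
translate([1393, 87, 43]) cube([80, 22, 1535]);
translate([1624, 87, 43]) cube([80, 22, 1535]);


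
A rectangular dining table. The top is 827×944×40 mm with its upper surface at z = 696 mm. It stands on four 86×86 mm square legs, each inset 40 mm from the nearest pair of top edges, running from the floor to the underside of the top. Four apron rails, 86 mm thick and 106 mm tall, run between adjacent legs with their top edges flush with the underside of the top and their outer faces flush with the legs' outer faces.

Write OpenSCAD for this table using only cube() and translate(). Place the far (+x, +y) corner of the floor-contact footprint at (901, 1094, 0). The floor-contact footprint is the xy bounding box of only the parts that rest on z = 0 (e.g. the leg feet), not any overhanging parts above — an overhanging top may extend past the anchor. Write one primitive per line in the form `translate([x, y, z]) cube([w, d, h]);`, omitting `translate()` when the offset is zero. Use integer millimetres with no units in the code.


translate([114, 190, 656]) cube([827, 944, 40]);
translate([154, 230, 0]) cube([86, 86, 656]);
translate([815, 230, 0]) cube([86, 86, 656]);
translate([154, 1008, 0]) cube([86, 86, 656]);
translate([815, 1008, 0]) cube([86, 86, 656]);
translate([240, 230, 550]) cube([575, 86, 106]);
translate([240, 1008, 550]) cube([575, 86, 106]);
translate([154, 316, 550]) cube([86, 692, 106]);
translate([815, 316, 550]) cube([86, 692, 106]);


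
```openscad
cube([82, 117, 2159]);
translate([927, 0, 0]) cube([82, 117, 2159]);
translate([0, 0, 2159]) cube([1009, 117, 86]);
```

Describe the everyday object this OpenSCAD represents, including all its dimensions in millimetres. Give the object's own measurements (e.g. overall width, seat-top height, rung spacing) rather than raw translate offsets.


A door frame. The clear opening is 845 mm wide and 2159 mm high. Two 82 mm wide jambs, 117 mm deep, stand either side of the opening from the floor to the top of the opening. A 86 mm thick head sits across the top of both jambs, spanning the full outside width of the frame.


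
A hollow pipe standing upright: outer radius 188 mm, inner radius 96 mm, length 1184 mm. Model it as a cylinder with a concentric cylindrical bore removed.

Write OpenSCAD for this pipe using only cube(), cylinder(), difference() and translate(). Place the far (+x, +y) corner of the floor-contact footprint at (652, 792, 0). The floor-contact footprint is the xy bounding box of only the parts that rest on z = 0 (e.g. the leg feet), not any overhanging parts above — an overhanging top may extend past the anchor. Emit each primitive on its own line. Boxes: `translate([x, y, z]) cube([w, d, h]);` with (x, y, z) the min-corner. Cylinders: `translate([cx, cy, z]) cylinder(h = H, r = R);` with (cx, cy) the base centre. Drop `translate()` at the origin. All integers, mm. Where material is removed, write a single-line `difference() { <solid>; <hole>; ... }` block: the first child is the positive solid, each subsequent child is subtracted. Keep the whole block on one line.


difference() { translate([464, 604, 0]) cylinder(h = 1184, r = 188); translate([464, 604, 0]) cylinder(h = 1184, r = 96); }


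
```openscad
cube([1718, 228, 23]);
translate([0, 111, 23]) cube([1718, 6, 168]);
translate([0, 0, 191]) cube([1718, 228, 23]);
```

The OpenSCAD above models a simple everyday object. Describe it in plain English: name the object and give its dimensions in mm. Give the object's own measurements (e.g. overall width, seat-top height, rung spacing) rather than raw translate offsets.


An I-beam lying along x, 1718 mm long. Overall section height 214 mm. Two flanges 228 mm wide (y) and 23 mm thick, one on the floor and one at the top; a web 6 mm thick runs between them, centred on the flange width.


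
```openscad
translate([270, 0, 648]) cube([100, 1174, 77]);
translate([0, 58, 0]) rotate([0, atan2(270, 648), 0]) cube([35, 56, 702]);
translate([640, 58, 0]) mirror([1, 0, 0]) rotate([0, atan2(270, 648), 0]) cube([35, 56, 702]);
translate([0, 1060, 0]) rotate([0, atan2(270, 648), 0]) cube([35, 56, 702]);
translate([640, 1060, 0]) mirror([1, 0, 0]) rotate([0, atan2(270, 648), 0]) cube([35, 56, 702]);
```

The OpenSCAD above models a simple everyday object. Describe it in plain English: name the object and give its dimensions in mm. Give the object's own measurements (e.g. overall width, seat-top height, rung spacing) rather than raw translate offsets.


A sawhorse. A 100×1174×77 mm beam (x, y, z) sits on two A-frame leg pairs. Each pair is two raked legs of 35×56 mm section (56 mm along y) splaying symmetrically in x. Each leg rises 648 mm vertically over 270 mm of horizontal reach and is 702 mm long along its own axis. Every leg's outer bottom edge rests on the floor and its outer top edge meets a bottom edge of the beam — the left legs (tilting toward +x) meet the beam's −x bottom edge, the right legs (their mirror images, tilting toward −x) meet its +x bottom edge — so the leg tops tuck under the beam, the beam's underside is 648 mm above the floor, and the feet are 640 mm apart outside-to-outside with the beam centred between them. The two leg pairs are set in 58 mm from either end of the beam.


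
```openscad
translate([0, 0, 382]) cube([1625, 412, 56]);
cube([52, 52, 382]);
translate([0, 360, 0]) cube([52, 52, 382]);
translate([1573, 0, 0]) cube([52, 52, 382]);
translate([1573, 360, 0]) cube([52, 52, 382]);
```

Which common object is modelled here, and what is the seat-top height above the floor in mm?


A bench. The seat-top height is 438 mm.

A long slab on four corner posts — a bench. The slab sits at z = 382 with thickness 56, so the top is 382 + 56 = 438 mm.


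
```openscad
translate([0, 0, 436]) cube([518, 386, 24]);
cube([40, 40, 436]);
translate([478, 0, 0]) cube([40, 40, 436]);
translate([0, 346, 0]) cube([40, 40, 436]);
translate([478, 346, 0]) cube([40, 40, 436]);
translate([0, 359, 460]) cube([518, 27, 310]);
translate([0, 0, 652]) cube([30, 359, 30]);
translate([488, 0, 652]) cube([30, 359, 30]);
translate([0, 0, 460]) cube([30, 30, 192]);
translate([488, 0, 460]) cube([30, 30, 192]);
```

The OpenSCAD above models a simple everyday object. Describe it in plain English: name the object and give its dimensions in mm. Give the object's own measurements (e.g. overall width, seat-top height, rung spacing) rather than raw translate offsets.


A chair. The seat is a 518×386×24 mm slab with its top at z = 460 mm, on four 40×40 mm corner legs (flush with the seat edges, standing on z = 0). A flat backrest 27 mm thick, 310 mm tall, spans the full seat width and rises from the seat top along its +y edge, rear face flush with the rear of the seat. Two armrests of 30×30 mm section run along each side from the seat's front edge to the front of the backrest, top faces 222 mm above the seat top and outer faces flush with the seat's x-edges; a 30×30 mm post under the front of each armrest stands on the seat at the front corner.


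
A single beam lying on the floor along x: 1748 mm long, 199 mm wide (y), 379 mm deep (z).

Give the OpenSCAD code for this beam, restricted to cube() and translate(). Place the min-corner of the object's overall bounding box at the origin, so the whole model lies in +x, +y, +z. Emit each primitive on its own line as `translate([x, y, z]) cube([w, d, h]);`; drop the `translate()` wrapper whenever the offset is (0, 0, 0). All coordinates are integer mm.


cube([1748, 199, 379]);


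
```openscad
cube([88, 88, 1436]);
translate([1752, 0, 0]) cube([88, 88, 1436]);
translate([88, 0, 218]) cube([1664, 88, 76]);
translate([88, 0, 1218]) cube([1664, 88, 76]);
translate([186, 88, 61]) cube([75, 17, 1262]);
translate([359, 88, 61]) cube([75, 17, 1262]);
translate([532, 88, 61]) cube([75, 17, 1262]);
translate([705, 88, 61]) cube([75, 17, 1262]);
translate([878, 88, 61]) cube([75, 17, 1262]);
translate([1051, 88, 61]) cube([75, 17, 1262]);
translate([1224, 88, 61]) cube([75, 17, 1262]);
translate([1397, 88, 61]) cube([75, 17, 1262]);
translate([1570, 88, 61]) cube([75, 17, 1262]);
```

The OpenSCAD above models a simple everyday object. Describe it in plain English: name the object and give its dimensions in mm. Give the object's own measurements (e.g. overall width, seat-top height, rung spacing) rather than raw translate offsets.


A fence section. Two 88×88 mm posts, 1436 mm tall, stand on the floor with a clear span of 1664 mm between their inner faces. Two horizontal rails of 88×76 mm section span the gap between the posts with their undersides at z = 218 mm and z = 1218 mm, flush with the posts' −y face. 9 pickets, each 75 mm wide, 17 mm thick and 1262 mm tall, are fixed to the +y face of the rails with their bottoms at z = 61 mm, spaced across the span with a 98 mm gap after the −x post and between neighbouring pickets, with 107 mm left before the +x post.


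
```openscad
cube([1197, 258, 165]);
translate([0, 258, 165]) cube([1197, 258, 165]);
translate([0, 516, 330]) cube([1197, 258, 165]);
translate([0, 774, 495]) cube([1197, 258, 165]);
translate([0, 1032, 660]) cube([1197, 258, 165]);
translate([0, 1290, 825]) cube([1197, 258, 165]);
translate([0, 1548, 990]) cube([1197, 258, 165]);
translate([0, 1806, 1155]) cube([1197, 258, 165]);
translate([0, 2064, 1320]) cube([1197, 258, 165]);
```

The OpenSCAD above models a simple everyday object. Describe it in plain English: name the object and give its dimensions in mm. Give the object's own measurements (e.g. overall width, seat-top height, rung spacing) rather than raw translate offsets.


A straight staircase of 9 solid steps. Each step is 1197 mm wide (x), 258 mm deep (y, the going) and 165 mm tall (the rise). The first step rests on the floor; each subsequent step sits one going further in +y and one rise higher in +z, directly behind and above the previous step with no overlap.


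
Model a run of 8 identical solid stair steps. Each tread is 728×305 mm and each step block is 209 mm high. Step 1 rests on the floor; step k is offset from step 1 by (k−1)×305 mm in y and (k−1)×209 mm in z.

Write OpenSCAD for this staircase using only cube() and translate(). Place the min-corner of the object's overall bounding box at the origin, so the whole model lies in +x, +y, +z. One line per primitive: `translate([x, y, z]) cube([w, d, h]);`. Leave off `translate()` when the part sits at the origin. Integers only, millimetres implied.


cube([728, 305, 209]);
translate([0, 305, 209]) cube([728, 305, 209]);
translate([0, 610, 418]) cube([728, 305, 209]);
translate([0, 915, 627]) cube([728, 305, 209]);
translate([0, 1220, 836]) cube([728, 305, 209]);
translate([0, 1525, 1045]) cube([728, 305, 209]);
translate([0, 1830, 1254]) cube([728, 305, 209]);
translate([0, 2135, 1463]) cube([728, 305, 209]);


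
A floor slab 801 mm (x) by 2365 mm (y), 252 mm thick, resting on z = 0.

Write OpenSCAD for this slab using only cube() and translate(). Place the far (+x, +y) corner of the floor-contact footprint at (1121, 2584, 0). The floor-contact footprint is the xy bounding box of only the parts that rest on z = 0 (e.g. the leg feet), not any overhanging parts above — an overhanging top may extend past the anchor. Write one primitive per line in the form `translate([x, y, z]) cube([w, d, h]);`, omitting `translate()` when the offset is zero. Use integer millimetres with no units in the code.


translate([320, 219, 0]) cube([801, 2365, 252]);


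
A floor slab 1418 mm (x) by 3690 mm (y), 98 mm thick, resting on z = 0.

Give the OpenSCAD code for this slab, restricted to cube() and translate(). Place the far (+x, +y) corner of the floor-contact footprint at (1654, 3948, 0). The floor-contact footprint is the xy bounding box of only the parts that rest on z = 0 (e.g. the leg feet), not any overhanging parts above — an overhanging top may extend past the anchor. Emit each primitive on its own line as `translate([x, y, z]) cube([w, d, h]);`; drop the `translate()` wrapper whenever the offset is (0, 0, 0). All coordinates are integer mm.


translate([236, 258, 0]) cube([1418, 3690, 98]);


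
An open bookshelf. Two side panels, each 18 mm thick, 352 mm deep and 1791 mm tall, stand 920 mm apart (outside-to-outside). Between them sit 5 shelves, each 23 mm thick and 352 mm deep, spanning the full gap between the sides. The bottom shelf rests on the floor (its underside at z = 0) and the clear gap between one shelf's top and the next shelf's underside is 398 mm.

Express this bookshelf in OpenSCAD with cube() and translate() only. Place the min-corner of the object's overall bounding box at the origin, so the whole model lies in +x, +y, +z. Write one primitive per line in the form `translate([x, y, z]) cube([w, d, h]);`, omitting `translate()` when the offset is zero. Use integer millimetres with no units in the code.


cube([18, 352, 1791]);
translate([902, 0, 0]) cube([18, 352, 1791]);
translate([18, 0, 0]) cube([884, 352, 23]);
translate([18, 0, 421]) cube([884, 352, 23]);
translate([18, 0, 842]) cube([884, 352, 23]);
translate([18, 0, 1263]) cube([884, 352, 23]);
translate([18, 0, 1684]) cube([884, 352, 23]);


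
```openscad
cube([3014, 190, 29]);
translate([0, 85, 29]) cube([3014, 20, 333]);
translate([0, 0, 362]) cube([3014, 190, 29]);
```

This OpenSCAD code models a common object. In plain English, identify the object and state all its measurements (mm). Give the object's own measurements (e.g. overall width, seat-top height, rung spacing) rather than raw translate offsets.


An I-beam lying along x, 3014 mm long. Overall section height 391 mm. Two flanges 190 mm wide (y) and 29 mm thick, one on the floor and one at the top; a web 20 mm thick runs between them, centred on the flange width.


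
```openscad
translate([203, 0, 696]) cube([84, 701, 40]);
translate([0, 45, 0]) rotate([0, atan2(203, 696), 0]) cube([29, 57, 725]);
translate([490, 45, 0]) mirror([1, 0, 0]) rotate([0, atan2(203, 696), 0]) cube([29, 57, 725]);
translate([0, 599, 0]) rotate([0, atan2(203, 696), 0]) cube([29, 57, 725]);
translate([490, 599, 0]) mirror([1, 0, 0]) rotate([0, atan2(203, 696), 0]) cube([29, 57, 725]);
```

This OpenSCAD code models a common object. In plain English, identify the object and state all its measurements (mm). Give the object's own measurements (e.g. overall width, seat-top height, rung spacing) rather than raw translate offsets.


A sawhorse. A 84×701×40 mm beam (x, y, z) sits on two A-frame leg pairs. Each pair is two raked legs of 29×57 mm section (57 mm along y) splaying symmetrically in x. Each leg rises 696 mm vertically over 203 mm of horizontal reach and is 725 mm long along its own axis. Every leg's outer bottom edge rests on the floor and its outer top edge meets a bottom edge of the beam — the left legs (tilting toward +x) meet the beam's −x bottom edge, the right legs (their mirror images, tilting toward −x) meet its +x bottom edge — so the leg tops tuck under the beam, the beam's underside is 696 mm above the floor, and the feet are 490 mm apart outside-to-outside with the beam centred between them. The two leg pairs are set in 45 mm from either end of the beam.


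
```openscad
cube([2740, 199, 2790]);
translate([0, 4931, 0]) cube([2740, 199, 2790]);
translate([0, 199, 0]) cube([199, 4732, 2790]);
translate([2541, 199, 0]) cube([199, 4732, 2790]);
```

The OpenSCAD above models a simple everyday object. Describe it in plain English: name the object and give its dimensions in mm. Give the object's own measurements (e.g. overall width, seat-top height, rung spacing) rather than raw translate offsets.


The wall frame of a small rectangular building: four walls, each 2790 mm tall and 199 mm thick, enclosing a footprint 2740 mm (x) by 5130 mm (y) outside-to-outside, with no floor or roof. The front and back walls (the −y and +y sides) span the full width; the two side walls fit between them.


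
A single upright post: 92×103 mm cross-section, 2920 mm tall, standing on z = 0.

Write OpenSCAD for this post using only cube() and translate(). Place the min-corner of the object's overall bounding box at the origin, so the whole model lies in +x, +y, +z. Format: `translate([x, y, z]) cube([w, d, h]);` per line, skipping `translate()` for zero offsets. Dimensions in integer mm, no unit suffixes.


cube([92, 103, 2920]);


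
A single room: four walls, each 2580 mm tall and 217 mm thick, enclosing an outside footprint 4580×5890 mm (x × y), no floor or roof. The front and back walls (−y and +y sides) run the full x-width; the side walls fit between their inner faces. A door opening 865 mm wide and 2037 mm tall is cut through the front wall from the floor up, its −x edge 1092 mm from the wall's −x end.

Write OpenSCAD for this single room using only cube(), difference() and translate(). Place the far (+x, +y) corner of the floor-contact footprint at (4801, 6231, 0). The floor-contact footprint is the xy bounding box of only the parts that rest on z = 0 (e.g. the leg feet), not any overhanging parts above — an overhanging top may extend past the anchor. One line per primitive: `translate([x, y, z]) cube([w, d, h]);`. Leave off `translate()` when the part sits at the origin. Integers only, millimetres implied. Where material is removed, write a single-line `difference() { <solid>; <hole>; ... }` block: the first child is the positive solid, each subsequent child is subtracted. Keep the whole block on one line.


difference() { translate([221, 341, 0]) cube([4580, 217, 2580]); translate([1313, 341, 0]) cube([865, 217, 2037]); }
translate([221, 6014, 0]) cube([4580, 217, 2580]);
translate([221, 558, 0]) cube([217, 5456, 2580]);
translate([4584, 558, 0]) cube([217, 5456, 2580]);


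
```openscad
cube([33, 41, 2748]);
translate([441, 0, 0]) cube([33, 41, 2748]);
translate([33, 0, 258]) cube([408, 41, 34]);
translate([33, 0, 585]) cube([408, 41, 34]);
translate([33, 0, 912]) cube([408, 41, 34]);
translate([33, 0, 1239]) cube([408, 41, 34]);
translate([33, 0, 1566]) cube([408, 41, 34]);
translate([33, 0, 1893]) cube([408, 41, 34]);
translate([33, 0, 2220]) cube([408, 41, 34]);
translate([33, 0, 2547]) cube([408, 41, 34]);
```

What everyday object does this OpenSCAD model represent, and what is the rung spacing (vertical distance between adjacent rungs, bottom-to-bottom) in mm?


A ladder. The rung spacing is 327 mm.

Two tall 33×41 posts with 8 short bars between them — a ladder. Adjacent rungs sit at z = 258 and z = 585, so the spacing is 585 − 258 = 327 mm.


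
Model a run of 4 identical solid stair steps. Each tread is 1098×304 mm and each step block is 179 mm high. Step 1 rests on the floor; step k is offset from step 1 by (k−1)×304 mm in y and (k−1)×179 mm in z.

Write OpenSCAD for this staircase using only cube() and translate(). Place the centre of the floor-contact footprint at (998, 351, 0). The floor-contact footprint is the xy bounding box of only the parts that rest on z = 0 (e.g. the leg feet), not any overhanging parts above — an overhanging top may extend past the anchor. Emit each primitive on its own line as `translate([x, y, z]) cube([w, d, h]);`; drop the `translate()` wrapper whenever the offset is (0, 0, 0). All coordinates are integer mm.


translate([449, 199, 0]) cube([1098, 304, 179]);
translate([449, 503, 179]) cube([1098, 304, 179]);
translate([449, 807, 358]) cube([1098, 304, 179]);
translate([449, 1111, 537]) cube([1098, 304, 179]);


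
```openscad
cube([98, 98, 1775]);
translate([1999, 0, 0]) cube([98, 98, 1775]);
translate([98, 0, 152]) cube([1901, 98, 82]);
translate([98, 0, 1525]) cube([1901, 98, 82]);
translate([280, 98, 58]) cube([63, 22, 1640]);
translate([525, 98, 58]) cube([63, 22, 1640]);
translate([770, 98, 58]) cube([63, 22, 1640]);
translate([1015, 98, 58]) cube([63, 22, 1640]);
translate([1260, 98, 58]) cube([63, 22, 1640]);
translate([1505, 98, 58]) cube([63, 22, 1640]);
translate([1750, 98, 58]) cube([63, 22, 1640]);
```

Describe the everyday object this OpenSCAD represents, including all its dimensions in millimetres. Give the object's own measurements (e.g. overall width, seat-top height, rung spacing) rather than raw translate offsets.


A fence section. Two 98×98 mm posts, 1775 mm tall, stand on the floor with a clear span of 1901 mm between their inner faces. Two horizontal rails of 98×82 mm section span the gap between the posts with their undersides at z = 152 mm and z = 1525 mm, flush with the posts' −y face. 7 pickets, each 63 mm wide, 22 mm thick and 1640 mm tall, are fixed to the +y face of the rails with their bottoms at z = 58 mm, spaced across the span with a 182 mm gap after the −x post and between neighbouring pickets, with 186 mm left before the +x post.


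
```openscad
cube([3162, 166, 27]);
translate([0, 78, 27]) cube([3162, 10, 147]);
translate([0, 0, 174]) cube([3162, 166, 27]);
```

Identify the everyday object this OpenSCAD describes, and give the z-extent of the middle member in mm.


An I-beam. The web height is 147 mm.

Two wide flanges with a thin centred web — an I-beam. Overall 201 mm minus two 27 mm flanges gives a web of 201 − 2·27 = 147 mm.


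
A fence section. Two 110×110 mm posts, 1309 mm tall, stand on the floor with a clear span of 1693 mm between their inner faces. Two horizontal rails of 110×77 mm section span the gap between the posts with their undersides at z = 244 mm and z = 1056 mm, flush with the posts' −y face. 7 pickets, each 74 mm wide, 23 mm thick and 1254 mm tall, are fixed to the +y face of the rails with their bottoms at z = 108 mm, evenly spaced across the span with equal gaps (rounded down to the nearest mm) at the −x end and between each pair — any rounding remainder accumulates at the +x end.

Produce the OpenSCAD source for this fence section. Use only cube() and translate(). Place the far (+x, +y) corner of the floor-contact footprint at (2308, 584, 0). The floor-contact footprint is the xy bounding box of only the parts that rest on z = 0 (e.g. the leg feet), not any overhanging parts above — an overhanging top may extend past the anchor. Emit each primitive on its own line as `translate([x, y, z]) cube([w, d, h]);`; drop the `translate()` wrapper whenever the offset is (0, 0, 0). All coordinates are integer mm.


translate([395, 474, 0]) cube([110, 110, 1309]);
translate([2198, 474, 0]) cube([110, 110, 1309]);
translate([505, 474, 244]) cube([1693, 110, 77]);
translate([505, 474, 1056]) cube([1693, 110, 77]);
translate([651, 584, 108]) cube([74, 23, 1254]);
translate([871, 584, 108]) cube([74, 23, 1254]);
translate([1091, 584, 108]) cube([74, 23, 1254]);
translate([1311, 584, 108]) cube([74, 23, 1254]);
translate([1531, 584, 108]) cube([74, 23, 1254]);
translate([1751, 584, 108]) cube([74, 23, 1254]);
translate([1971, 584, 108]) cube([74, 23, 1254]);


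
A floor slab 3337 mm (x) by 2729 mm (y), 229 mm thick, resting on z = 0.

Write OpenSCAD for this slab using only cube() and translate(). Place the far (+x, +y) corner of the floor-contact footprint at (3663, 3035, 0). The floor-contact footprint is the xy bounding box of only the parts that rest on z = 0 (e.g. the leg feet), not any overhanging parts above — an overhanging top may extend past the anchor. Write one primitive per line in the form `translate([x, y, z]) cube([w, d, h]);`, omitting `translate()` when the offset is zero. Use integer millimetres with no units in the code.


translate([326, 306, 0]) cube([3337, 2729, 229]);


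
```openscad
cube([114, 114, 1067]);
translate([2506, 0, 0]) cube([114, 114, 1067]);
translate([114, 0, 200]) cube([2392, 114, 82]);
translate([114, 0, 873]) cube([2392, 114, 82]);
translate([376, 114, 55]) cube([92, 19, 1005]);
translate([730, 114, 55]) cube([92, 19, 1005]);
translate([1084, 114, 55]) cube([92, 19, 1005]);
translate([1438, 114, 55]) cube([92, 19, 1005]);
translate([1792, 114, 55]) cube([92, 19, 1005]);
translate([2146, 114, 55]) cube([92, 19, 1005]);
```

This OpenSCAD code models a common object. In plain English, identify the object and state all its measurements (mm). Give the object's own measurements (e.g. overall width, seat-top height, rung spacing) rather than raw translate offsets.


A fence section. Two 114×114 mm posts, 1067 mm tall, stand on the floor with a clear span of 2392 mm between their inner faces. Two horizontal rails of 114×82 mm section span the gap between the posts with their undersides at z = 200 mm and z = 873 mm, flush with the posts' −y face. 6 pickets, each 92 mm wide, 19 mm thick and 1005 mm tall, are fixed to the +y face of the rails with their bottoms at z = 55 mm, spaced across the span with a 262 mm gap after the −x post and between neighbouring pickets, with 268 mm left before the +x post.


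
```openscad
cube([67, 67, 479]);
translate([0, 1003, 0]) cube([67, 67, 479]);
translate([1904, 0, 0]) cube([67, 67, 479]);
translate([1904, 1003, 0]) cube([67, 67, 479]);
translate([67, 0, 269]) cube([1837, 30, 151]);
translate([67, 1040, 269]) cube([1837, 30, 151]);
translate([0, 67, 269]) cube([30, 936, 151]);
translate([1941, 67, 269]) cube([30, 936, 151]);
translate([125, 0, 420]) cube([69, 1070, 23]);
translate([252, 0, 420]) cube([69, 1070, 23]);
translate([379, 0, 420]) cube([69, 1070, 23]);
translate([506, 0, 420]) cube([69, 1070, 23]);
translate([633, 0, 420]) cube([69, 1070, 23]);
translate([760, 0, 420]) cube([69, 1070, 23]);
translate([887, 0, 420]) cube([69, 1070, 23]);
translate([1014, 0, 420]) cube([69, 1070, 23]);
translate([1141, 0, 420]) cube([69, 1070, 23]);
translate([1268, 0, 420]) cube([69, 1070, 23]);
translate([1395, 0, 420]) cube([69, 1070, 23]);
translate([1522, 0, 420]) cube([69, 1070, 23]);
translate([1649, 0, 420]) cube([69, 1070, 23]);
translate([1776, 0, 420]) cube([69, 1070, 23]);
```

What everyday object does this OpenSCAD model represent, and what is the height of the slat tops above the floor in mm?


A bed frame. The slat-top height is 443 mm.

Four posts, four rails, and a row of slats — a bed frame. Slats sit on the rails at z = 269 + 151 = 420; with slat thickness 23, the top is 443 mm.


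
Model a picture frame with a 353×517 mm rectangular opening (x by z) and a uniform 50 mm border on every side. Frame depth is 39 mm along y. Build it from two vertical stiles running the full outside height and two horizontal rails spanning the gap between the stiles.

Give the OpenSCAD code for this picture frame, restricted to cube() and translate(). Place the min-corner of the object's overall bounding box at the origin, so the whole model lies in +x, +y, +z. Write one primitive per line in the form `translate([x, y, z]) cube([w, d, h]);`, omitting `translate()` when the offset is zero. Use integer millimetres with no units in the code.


cube([50, 39, 617]);
translate([403, 0, 0]) cube([50, 39, 617]);
translate([50, 0, 0]) cube([353, 39, 50]);
translate([50, 0, 567]) cube([353, 39, 50]);


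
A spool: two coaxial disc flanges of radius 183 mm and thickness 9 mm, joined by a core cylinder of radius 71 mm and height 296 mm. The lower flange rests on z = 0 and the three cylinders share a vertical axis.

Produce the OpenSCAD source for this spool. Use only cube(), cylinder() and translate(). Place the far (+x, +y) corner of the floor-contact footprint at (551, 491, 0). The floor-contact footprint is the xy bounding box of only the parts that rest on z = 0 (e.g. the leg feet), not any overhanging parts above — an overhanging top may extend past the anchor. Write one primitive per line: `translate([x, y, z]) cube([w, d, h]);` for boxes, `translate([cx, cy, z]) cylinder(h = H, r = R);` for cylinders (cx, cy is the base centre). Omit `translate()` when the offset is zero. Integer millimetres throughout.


translate([368, 308, 0]) cylinder(h = 9, r = 183);
translate([368, 308, 9]) cylinder(h = 296, r = 71);
translate([368, 308, 305]) cylinder(h = 9, r = 183);


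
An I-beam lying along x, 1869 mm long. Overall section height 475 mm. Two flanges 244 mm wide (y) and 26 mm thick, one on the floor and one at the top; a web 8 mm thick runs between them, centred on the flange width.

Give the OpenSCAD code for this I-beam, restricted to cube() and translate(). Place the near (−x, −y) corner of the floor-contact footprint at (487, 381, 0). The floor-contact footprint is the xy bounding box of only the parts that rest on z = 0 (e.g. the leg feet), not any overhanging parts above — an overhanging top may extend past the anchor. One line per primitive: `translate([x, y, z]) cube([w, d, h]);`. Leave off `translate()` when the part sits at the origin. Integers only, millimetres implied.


translate([487, 381, 0]) cube([1869, 244, 26]);
translate([487, 499, 26]) cube([1869, 8, 423]);
translate([487, 381, 449]) cube([1869, 244, 26]);


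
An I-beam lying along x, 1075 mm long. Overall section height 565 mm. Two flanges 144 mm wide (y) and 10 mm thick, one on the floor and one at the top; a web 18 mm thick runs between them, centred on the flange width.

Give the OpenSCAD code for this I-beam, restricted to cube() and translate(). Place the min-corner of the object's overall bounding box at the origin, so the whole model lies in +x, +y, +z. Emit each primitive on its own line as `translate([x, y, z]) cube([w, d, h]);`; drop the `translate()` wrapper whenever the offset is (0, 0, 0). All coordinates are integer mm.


cube([1075, 144, 10]);
translate([0, 63, 10]) cube([1075, 18, 545]);
translate([0, 0, 555]) cube([1075, 144, 10]);


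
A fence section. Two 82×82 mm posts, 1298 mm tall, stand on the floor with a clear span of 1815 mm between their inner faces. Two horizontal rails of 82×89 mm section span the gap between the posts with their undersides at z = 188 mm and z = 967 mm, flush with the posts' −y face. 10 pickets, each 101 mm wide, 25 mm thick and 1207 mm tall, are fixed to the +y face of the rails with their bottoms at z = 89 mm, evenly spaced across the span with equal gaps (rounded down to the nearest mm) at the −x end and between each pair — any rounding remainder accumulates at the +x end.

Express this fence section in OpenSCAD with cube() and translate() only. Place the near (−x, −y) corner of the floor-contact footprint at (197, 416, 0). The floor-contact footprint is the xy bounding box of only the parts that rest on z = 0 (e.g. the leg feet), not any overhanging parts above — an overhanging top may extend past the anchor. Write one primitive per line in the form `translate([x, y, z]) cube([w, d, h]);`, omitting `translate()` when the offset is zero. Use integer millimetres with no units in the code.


translate([197, 416, 0]) cube([82, 82, 1298]);
translate([2094, 416, 0]) cube([82, 82, 1298]);
translate([279, 416, 188]) cube([1815, 82, 89]);
translate([279, 416, 967]) cube([1815, 82, 89]);
translate([352, 498, 89]) cube([101, 25, 1207]);
translate([526, 498, 89]) cube([101, 25, 1207]);
translate([700, 498, 89]) cube([101, 25, 1207]);
translate([874, 498, 89]) cube([101, 25, 1207]);
translate([1048, 498, 89]) cube([101, 25, 1207]);
translate([1222, 498, 89]) cube([101, 25, 1207]);
translate([1396, 498, 89]) cube([101, 25, 1207]);
translate([1570, 498, 89]) cube([101, 25, 1207]);
translate([1744, 498, 89]) cube([101, 25, 1207]);
translate([1918, 498, 89]) cube([101, 25, 1207]);


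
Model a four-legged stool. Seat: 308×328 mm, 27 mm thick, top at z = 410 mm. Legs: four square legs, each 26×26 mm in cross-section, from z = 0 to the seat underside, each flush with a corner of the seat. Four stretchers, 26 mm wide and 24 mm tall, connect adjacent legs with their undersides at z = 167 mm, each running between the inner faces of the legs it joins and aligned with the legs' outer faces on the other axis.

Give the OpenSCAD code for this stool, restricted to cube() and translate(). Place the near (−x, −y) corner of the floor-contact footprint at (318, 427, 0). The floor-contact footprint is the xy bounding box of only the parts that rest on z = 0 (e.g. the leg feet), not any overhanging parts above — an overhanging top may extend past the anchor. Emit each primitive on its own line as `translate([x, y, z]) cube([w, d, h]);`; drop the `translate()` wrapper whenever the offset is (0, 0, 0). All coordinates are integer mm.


translate([318, 427, 383]) cube([308, 328, 27]);
translate([318, 427, 0]) cube([26, 26, 383]);
translate([600, 427, 0]) cube([26, 26, 383]);
translate([318, 729, 0]) cube([26, 26, 383]);
translate([600, 729, 0]) cube([26, 26, 383]);
translate([344, 427, 167]) cube([256, 26, 24]);
translate([344, 729, 167]) cube([256, 26, 24]);
translate([318, 453, 167]) cube([26, 276, 24]);
translate([600, 453, 167]) cube([26, 276, 24]);


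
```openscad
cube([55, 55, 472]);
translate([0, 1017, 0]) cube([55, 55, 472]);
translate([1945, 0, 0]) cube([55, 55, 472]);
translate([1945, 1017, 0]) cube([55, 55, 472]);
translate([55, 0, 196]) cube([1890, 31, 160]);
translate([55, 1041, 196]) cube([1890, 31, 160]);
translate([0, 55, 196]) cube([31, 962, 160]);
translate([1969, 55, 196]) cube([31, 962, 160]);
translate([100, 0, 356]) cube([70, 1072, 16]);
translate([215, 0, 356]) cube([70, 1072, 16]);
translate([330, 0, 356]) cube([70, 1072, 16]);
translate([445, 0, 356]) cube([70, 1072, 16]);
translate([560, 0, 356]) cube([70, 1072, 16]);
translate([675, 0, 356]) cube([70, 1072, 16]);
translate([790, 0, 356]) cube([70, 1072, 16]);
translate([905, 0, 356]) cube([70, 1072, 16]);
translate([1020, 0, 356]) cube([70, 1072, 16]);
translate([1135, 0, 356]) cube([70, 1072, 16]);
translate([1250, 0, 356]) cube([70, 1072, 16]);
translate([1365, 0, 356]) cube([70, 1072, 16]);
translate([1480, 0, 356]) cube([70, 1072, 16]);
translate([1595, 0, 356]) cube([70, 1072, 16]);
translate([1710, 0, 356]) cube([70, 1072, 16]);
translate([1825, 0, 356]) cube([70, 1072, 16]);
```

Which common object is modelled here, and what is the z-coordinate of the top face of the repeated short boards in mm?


A bed frame. The slat-top height is 372 mm.

Four posts, four rails, and a row of slats — a bed frame. Slats sit on the rails at z = 196 + 160 = 356; with slat thickness 16, the top is 372 mm.


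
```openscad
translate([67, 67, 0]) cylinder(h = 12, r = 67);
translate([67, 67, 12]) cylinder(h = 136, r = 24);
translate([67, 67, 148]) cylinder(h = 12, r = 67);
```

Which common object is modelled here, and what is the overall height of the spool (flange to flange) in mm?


A spool. The overall height is 160 mm.

Three coaxial cylinders, large–small–large — a spool. Two 12 mm flanges and a 136 mm core give 12 + 136 + 12 = 160 mm.


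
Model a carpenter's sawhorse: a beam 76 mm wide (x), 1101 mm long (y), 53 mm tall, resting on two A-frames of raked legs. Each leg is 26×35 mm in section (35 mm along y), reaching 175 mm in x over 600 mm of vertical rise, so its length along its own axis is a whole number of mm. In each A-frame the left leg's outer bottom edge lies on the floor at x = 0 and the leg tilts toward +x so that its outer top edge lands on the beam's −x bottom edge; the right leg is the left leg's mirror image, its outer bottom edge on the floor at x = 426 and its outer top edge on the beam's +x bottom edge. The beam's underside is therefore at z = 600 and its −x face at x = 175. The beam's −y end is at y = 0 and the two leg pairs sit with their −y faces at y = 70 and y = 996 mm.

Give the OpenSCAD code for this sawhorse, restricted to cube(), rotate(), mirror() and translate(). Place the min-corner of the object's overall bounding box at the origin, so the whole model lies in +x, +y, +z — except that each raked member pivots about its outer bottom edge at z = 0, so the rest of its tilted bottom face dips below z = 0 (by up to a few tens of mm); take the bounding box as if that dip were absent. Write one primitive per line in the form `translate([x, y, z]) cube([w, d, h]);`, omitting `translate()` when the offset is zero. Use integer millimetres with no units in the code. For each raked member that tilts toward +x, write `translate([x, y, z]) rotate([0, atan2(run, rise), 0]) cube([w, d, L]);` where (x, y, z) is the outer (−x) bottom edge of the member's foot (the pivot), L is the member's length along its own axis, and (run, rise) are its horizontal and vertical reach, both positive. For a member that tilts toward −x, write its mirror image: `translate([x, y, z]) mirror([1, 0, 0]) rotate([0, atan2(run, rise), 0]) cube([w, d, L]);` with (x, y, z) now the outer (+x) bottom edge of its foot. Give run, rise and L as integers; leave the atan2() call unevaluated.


translate([175, 0, 600]) cube([76, 1101, 53]);
translate([0, 70, 0]) rotate([0, atan2(175, 600), 0]) cube([26, 35, 625]);
translate([426, 70, 0]) mirror([1, 0, 0]) rotate([0, atan2(175, 600), 0]) cube([26, 35, 625]);
translate([0, 996, 0]) rotate([0, atan2(175, 600), 0]) cube([26, 35, 625]);
translate([426, 996, 0]) mirror([1, 0, 0]) rotate([0, atan2(175, 600), 0]) cube([26, 35, 625]);
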